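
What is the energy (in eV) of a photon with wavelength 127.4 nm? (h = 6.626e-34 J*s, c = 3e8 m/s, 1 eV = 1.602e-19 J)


E = hc/lambda = 6.626e-34 * 3e8 / 1.274e-07 = 1.560e-18 J = 9.7396 eV

9.7396 eV


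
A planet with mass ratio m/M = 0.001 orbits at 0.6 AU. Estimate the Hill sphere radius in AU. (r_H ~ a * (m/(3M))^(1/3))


r_H = a * (m/3M)^(1/3) = 0.6 * (0.001/3)^(1/3) = 0.0416

0.0416 AU


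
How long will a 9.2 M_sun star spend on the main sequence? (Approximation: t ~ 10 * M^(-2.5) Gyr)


t = 10 * M^(-2.5) = 10 * 9.2^(-2.5) = 0.039

0.039 Gyr


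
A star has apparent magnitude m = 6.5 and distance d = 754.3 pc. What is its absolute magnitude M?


M = m - 5*log10(d) + 5 = 6.5 - 5*log10(754.3) + 5 = -2.8877

-2.8877


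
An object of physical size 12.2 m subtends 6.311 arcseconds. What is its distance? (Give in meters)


D = size / theta_rad, theta_rad = 6.311 * pi/(180*3600) = 3.060e-05, D = 398737.2265

398737.2265 m


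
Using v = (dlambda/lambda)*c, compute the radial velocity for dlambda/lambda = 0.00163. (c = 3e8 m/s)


v = (dlambda/lambda) * c = 0.00163 * 3e8 = 489000.0

489000.0 m/s


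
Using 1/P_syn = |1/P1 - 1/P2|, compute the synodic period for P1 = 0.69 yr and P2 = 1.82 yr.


1/P_syn = |1/P1 - 1/P2| = |1/0.69 - 1/1.82| => P_syn = 1.1113

1.1113 years


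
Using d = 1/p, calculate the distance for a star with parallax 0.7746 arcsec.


d = 1/p = 1/0.7746 = 1.291

1.291 pc


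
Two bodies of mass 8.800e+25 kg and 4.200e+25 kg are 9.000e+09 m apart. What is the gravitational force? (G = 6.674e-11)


F = G*m1*m2/r^2 = 6.674e-11 * 8.800e+25 * 4.200e+25 / (9.000e+09)^2 = 6.674e-11 * 3.696e+51 / 8.100e+19 = 3.045e+21

3.045e+21 N


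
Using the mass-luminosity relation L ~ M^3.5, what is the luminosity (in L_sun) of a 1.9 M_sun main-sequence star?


L/L_sun = (M/M_sun)^3.5 = 1.9^3.5 = 9.4545

9.4545 L_sun


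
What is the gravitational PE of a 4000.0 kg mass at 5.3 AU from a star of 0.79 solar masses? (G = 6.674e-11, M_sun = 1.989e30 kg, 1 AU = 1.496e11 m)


M = 0.79 * 1.989e30 kg = 1.57131e+30 kg; r = 5.3 AU * 1.496e11 m/AU = 7.9288e+11 m. U = -GM*m/r = -(6.674e-11 * 1.57131e+30 * 4000.0) / 7.9288e+11 = -5.291e+11

-5.291e+11 J


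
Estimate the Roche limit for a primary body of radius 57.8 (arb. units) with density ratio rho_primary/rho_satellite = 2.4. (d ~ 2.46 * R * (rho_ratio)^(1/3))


d_Roche = 2.46 * 57.8 * 2.4^(1/3) = 190.3707

190.3707


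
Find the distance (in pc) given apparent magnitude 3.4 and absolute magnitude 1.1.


d = 10^((m - M + 5)/5) = 10^((3.4 - 1.1 + 5)/5) = 28.8403

28.8403 pc


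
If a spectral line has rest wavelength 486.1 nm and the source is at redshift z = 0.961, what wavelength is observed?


lam_obs = lam_emit * (1 + z) = 486.1 * (1 + 0.961) = 953.2421

953.2421 nm


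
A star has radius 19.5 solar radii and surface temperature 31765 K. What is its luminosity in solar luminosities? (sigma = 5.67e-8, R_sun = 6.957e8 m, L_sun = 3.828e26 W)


R = 19.5 * 6.957e8 m = 1.356615e+10 m. L = 4*pi*R^2*sigma*T^4 = 4*pi*(1.356615e+10)^2 * 5.67e-8 * 31765^4 = 1.335062481e+32 W. L/L_sun = 1.335062481e+32 / 3.828e26 = 348762.4035

348762.4035 L_sun


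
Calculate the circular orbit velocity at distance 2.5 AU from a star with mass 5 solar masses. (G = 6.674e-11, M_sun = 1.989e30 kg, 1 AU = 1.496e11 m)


v = sqrt(GM/r) = sqrt(6.674e-11 * 9.945e+30 / 3.740e+11) = 42126.9186

42126.9186 m/s


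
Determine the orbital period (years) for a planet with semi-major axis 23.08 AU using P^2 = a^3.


P = a^(3/2) = 23.08^1.5 = 110.8801

110.8801 years


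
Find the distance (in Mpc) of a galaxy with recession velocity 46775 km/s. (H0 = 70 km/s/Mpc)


d = v / H0 = 46775 / 70 = 668.2143

668.2143 Mpc


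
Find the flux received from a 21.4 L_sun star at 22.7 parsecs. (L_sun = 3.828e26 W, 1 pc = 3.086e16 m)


F = L / (4*pi*d^2) = 8.192e+27 / (4*pi*(7.005e+17)^2) = 1.328e-09

1.328e-09 W/m^2


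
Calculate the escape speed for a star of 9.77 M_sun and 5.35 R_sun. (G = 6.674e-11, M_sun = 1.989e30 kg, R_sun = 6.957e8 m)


M = 9.77 * 1.989e30 kg = 1.943253e+31 kg; R = 5.35 * 6.957e8 m = 3.721995e+09 m. v_esc = sqrt(2GM/R) = sqrt(2 * 6.674e-11 * 1.943253e+31 / 3.721995e+09) = 834804.6889

834804.6889 m/s


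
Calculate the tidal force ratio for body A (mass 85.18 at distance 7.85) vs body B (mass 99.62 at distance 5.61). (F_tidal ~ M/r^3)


Ratio = (M1/r1^3) / (M2/r2^3) = (85.18/7.85^3) / (99.62/5.61^3) = 0.3121

0.3121


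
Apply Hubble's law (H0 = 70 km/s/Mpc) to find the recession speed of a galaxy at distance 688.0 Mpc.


v = H0 * d = 70 * 688.0 = 48160.0

48160.0 km/s


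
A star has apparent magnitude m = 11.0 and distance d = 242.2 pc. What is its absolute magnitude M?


M = m - 5*log10(d) + 5 = 11.0 - 5*log10(242.2) + 5 = 4.0791

4.0791


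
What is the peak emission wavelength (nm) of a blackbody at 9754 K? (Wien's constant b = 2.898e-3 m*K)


lam_max = b / T = 2.898e-3 / 9754 = 2.971e-07 m = 297.1089 nm

297.1089 nm


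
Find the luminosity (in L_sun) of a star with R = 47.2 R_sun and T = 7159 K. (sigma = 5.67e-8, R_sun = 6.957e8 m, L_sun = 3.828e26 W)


R = 47.2 * 6.957e8 m = 3.283704e+10 m. L = 4*pi*R^2*sigma*T^4 = 4*pi*(3.283704e+10)^2 * 5.67e-8 * 7159^4 = 2.018042817e+30 W. L/L_sun = 2.018042817e+30 / 3.828e26 = 5271.7942

5271.7942 L_sun


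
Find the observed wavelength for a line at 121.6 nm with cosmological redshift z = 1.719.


lam_obs = lam_emit * (1 + z) = 121.6 * (1 + 1.719) = 330.6304

330.6304 nm


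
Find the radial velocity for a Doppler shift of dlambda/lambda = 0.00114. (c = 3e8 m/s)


v = (dlambda/lambda) * c = 0.00114 * 3e8 = 342000.0

342000.0 m/s


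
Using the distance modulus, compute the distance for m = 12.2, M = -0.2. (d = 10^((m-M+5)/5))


d = 10^((m - M + 5)/5) = 10^((12.2 - -0.2 + 5)/5) = 3019.9517

3019.9517 pc


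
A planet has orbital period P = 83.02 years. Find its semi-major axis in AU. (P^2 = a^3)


a = P^(2/3) = 83.02^(2/3) = 19.0307

19.0307 AU


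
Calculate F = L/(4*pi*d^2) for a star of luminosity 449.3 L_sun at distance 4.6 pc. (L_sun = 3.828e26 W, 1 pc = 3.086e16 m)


F = L / (4*pi*d^2) = 1.720e+29 / (4*pi*(1.420e+17)^2) = 6.792e-07

6.792e-07 W/m^2


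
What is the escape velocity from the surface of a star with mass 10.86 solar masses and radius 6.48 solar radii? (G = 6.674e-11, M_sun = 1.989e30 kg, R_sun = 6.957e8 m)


M = 10.86 * 1.989e30 kg = 2.160054e+31 kg; R = 6.48 * 6.957e8 m = 4.508136e+09 m. v_esc = sqrt(2GM/R) = sqrt(2 * 6.674e-11 * 2.160054e+31 / 4.508136e+09) = 799727.2575

799727.2575 m/s


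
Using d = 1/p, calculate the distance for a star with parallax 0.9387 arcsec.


d = 1/p = 1/0.9387 = 1.0653

1.0653 pc


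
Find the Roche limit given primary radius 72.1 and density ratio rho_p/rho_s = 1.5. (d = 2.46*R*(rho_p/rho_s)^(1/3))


d_Roche = 2.46 * 72.1 * 1.5^(1/3) = 203.0334

203.0334


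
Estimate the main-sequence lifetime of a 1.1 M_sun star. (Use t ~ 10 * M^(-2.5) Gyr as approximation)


t = 10 * M^(-2.5) = 10 * 1.1^(-2.5) = 7.8799

7.8799 Gyr


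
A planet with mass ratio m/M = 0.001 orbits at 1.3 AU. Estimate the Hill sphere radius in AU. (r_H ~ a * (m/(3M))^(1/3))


r_H = a * (m/3M)^(1/3) = 1.3 * (0.001/3)^(1/3) = 0.0901

0.0901 AU


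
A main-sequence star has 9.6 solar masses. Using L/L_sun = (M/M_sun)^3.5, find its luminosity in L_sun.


L/L_sun = (M/M_sun)^3.5 = 9.6^3.5 = 2741.2542

2741.2542 L_sun


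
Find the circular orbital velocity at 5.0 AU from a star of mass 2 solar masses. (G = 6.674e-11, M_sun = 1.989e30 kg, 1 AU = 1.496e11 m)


v = sqrt(GM/r) = sqrt(6.674e-11 * 3.978e+30 / 7.480e+11) = 18839.7307

18839.7307 m/s


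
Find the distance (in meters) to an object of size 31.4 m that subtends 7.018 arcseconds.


D = size / theta_rad, theta_rad = 7.018 * pi/(180*3600) = 3.402e-05, D = 922871.8889

922871.8889 m


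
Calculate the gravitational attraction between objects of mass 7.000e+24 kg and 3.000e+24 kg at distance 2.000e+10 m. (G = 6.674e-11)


F = G*m1*m2/r^2 = 6.674e-11 * 7.000e+24 * 3.000e+24 / (2.000e+10)^2 = 6.674e-11 * 2.100e+49 / 4.000e+20 = 3.504e+18

3.504e+18 N


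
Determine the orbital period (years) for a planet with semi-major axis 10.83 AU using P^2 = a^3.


P = a^(3/2) = 10.83^1.5 = 35.6404

35.6404 years


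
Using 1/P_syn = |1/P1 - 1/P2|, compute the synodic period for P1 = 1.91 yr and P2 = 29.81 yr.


1/P_syn = |1/P1 - 1/P2| = |1/1.91 - 1/29.81| => P_syn = 2.0408

2.0408 years


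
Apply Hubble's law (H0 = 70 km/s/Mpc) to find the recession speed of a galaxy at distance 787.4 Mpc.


v = H0 * d = 70 * 787.4 = 55118.0

55118.0 km/s


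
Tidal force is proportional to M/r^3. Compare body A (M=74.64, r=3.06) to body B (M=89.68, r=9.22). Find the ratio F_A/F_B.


Ratio = (M1/r1^3) / (M2/r2^3) = (74.64/3.06^3) / (89.68/9.22^3) = 22.7669

22.7669


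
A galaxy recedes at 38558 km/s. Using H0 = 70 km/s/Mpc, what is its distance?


d = v / H0 = 38558 / 70 = 550.8286

550.8286 Mpc


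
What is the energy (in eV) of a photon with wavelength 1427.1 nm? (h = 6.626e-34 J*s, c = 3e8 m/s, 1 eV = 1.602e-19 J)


E = hc/lambda = 6.626e-34 * 3e8 / 1.427e-06 = 1.393e-19 J = 0.8695 eV

0.8695 eV


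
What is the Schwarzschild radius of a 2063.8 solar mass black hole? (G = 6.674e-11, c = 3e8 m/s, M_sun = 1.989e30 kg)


M = 2063.8 * 1.989e30 kg = 4.1048982e+33 kg. rs = 2GM/c^2 = 2 * 6.674e-11 * 4.1048982e+33 / (3e8)^2 = 6.088e+06

6.088e+06 m


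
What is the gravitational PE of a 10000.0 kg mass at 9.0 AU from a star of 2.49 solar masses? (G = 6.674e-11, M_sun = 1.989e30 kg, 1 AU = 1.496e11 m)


M = 2.49 * 1.989e30 kg = 4.95261e+30 kg; r = 9.0 AU * 1.496e11 m/AU = 1.3464e+12 m. U = -GM*m/r = -(6.674e-11 * 4.95261e+30 * 10000.0) / 1.3464e+12 = -2.455e+12

-2.455e+12 J


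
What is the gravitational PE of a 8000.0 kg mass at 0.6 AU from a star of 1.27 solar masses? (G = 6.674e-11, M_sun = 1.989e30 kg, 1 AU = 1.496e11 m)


M = 1.27 * 1.989e30 kg = 2.52603e+30 kg; r = 0.6 AU * 1.496e11 m/AU = 8.976e+10 m. U = -GM*m/r = -(6.674e-11 * 2.52603e+30 * 8000.0) / 8.976e+10 = -1.503e+13

-1.503e+13 J


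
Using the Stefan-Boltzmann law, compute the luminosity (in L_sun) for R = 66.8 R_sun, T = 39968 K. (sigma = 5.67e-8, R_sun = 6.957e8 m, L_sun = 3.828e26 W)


R = 66.8 * 6.957e8 m = 4.647276e+10 m. L = 4*pi*R^2*sigma*T^4 = 4*pi*(4.647276e+10)^2 * 5.67e-8 * 39968^4 = 3.926806682e+33 W. L/L_sun = 3.926806682e+33 / 3.828e26 = 1.026e+07

1.026e+07 L_sun


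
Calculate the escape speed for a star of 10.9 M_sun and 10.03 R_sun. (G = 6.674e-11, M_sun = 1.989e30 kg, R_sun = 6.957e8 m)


M = 10.9 * 1.989e30 kg = 2.16801e+31 kg; R = 10.03 * 6.957e8 m = 6.977871e+09 m. v_esc = sqrt(2GM/R) = sqrt(2 * 6.674e-11 * 2.16801e+31 / 6.977871e+09) = 643987.2534

643987.2534 m/s


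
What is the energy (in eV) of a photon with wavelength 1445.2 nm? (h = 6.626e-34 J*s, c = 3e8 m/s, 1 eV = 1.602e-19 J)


E = hc/lambda = 6.626e-34 * 3e8 / 1.445e-06 = 1.375e-19 J = 0.8586 eV

0.8586 eV


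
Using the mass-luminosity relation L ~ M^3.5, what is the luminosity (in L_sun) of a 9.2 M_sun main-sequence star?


L/L_sun = (M/M_sun)^3.5 = 9.2^3.5 = 2361.8776

2361.8776 L_sun


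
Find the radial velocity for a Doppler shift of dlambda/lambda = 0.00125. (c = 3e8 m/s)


v = (dlambda/lambda) * c = 0.00125 * 3e8 = 375000.0

375000.0 m/s


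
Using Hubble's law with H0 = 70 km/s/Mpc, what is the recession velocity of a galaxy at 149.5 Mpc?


v = H0 * d = 70 * 149.5 = 10465.0

10465.0 km/s


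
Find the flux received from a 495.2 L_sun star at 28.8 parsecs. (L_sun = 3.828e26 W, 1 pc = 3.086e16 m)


F = L / (4*pi*d^2) = 1.896e+29 / (4*pi*(8.888e+17)^2) = 1.910e-08

1.910e-08 W/m^2


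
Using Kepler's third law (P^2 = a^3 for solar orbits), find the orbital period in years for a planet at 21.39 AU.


P = a^(3/2) = 21.39^1.5 = 98.9273

98.9273 years


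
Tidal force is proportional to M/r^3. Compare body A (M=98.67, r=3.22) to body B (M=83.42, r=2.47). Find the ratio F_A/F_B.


Ratio = (M1/r1^3) / (M2/r2^3) = (98.67/3.22^3) / (83.42/2.47^3) = 0.5339

0.5339


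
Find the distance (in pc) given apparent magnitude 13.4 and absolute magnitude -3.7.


d = 10^((m - M + 5)/5) = 10^((13.4 - -3.7 + 5)/5) = 26302.6799

26302.6799 pc


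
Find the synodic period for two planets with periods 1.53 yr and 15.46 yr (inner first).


1/P_syn = |1/P1 - 1/P2| = |1/1.53 - 1/15.46| => P_syn = 1.698

1.698 years


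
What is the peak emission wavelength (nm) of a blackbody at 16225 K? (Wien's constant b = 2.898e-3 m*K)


lam_max = b / T = 2.898e-3 / 16225 = 1.786e-07 m = 178.6133 nm

178.6133 nm


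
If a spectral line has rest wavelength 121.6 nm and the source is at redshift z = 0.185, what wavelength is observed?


lam_obs = lam_emit * (1 + z) = 121.6 * (1 + 0.185) = 144.096

144.096 nm


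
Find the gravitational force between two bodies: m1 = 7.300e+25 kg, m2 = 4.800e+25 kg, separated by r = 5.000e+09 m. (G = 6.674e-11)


F = G*m1*m2/r^2 = 6.674e-11 * 7.300e+25 * 4.800e+25 / (5.000e+09)^2 = 6.674e-11 * 3.504e+51 / 2.500e+19 = 9.354e+21

9.354e+21 N


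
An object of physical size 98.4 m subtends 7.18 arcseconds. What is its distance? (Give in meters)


D = size / theta_rad, theta_rad = 7.18 * pi/(180*3600) = 3.481e-05, D = 2.827e+06

2.827e+06 m


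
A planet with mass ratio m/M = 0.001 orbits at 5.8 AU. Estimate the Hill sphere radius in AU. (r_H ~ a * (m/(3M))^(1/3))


r_H = a * (m/3M)^(1/3) = 5.8 * (0.001/3)^(1/3) = 0.4021

0.4021 AU


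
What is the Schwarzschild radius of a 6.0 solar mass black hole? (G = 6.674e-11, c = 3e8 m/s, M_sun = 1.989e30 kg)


M = 6.0 * 1.989e30 kg = 1.1934e+31 kg. rs = 2GM/c^2 = 2 * 6.674e-11 * 1.1934e+31 / (3e8)^2 = 17699.448

17699.448 m


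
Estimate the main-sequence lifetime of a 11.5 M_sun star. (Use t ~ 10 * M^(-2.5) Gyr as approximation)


t = 10 * M^(-2.5) = 10 * 11.5^(-2.5) = 0.0223

0.0223 Gyr


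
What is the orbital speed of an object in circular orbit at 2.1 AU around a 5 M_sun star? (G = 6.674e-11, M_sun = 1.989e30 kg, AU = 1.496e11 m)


v = sqrt(GM/r) = sqrt(6.674e-11 * 9.945e+30 / 3.142e+11) = 45964.2365

45964.2365 m/s


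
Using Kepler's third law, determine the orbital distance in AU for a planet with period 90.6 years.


a = P^(2/3) = 90.6^(2/3) = 20.1721

20.1721 AU


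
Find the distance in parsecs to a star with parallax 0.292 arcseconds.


d = 1/p = 1/0.292 = 3.4247

3.4247 pc


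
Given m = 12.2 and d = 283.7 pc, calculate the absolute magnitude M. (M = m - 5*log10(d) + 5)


M = m - 5*log10(d) + 5 = 12.2 - 5*log10(283.7) + 5 = 4.9357

4.9357


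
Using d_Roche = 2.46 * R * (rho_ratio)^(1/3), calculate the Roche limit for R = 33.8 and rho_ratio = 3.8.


d_Roche = 2.46 * 33.8 * 3.8^(1/3) = 129.7517

129.7517


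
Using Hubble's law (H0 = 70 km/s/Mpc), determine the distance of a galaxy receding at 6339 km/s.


d = v / H0 = 6339 / 70 = 90.5571

90.5571 Mpc


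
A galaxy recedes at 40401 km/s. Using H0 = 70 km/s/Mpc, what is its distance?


d = v / H0 = 40401 / 70 = 577.1571

577.1571 Mpc


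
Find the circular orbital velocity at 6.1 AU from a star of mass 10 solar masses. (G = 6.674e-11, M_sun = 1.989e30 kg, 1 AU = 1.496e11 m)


v = sqrt(GM/r) = sqrt(6.674e-11 * 1.989e+31 / 9.126e+11) = 38139.9201

38139.9201 m/s


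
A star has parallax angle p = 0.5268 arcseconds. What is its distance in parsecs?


d = 1/p = 1/0.5268 = 1.8983

1.8983 pc


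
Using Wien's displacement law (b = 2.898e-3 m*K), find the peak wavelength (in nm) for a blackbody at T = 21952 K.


lam_max = b / T = 2.898e-3 / 21952 = 1.320e-07 m = 132.0153 nm

132.0153 nm


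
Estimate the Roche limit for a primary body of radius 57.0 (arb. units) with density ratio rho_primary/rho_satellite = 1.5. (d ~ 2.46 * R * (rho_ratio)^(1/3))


d_Roche = 2.46 * 57.0 * 1.5^(1/3) = 160.5118

160.5118


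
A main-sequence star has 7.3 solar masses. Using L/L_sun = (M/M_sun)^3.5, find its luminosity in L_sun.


L/L_sun = (M/M_sun)^3.5 = 7.3^3.5 = 1051.0661

1051.0661 L_sun


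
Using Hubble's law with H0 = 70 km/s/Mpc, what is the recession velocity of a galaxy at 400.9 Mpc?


v = H0 * d = 70 * 400.9 = 28063.0

28063.0 km/s


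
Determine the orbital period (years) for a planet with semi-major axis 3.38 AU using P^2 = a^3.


P = a^(3/2) = 3.38^1.5 = 6.2141

6.2141 years


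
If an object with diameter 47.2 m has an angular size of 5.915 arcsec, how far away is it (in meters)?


D = size / theta_rad, theta_rad = 5.915 * pi/(180*3600) = 2.868e-05, D = 1.646e+06

1.646e+06 m


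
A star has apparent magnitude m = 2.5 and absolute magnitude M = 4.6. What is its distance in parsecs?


d = 10^((m - M + 5)/5) = 10^((2.5 - 4.6 + 5)/5) = 3.8019

3.8019 pc


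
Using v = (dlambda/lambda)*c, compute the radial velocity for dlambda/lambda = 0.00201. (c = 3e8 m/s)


v = (dlambda/lambda) * c = 0.00201 * 3e8 = 603000.0

603000.0 m/s


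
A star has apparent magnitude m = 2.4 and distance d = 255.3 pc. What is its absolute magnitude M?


M = m - 5*log10(d) + 5 = 2.4 - 5*log10(255.3) + 5 = -4.6353

-4.6353


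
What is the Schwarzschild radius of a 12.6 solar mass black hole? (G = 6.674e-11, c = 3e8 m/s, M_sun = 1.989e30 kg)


M = 12.6 * 1.989e30 kg = 2.50614e+31 kg. rs = 2GM/c^2 = 2 * 6.674e-11 * 2.50614e+31 / (3e8)^2 = 37168.8408

37168.8408 m


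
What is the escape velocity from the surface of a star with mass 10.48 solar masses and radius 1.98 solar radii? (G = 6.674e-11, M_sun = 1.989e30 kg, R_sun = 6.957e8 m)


M = 10.48 * 1.989e30 kg = 2.084472e+31 kg; R = 1.98 * 6.957e8 m = 1.377486e+09 m. v_esc = sqrt(2GM/R) = sqrt(2 * 6.674e-11 * 2.084472e+31 / 1.377486e+09) = 1.421e+06

1.421e+06 m/s


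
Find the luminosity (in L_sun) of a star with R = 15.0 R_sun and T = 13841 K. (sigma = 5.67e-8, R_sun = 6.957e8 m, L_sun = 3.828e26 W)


R = 15.0 * 6.957e8 m = 1.04355e+10 m. L = 4*pi*R^2*sigma*T^4 = 4*pi*(1.04355e+10)^2 * 5.67e-8 * 13841^4 = 2.847667786e+30 W. L/L_sun = 2.847667786e+30 / 3.828e26 = 7439.0486

7439.0486 L_sun


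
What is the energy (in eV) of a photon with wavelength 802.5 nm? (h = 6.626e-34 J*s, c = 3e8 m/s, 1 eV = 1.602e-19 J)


E = hc/lambda = 6.626e-34 * 3e8 / 8.025e-07 = 2.477e-19 J = 1.5462 eV

1.5462 eV


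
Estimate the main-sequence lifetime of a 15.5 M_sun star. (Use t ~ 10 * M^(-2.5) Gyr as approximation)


t = 10 * M^(-2.5) = 10 * 15.5^(-2.5) = 0.0106

0.0106 Gyr


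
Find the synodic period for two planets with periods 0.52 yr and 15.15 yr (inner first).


1/P_syn = |1/P1 - 1/P2| = |1/0.52 - 1/15.15| => P_syn = 0.5385

0.5385 years


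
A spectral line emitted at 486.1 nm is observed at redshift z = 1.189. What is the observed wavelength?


lam_obs = lam_emit * (1 + z) = 486.1 * (1 + 1.189) = 1064.0729

1064.0729 nm


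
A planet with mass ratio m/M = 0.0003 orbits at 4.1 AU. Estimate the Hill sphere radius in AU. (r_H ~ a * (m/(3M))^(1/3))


r_H = a * (m/3M)^(1/3) = 4.1 * (0.0003/3)^(1/3) = 0.1903

0.1903 AU


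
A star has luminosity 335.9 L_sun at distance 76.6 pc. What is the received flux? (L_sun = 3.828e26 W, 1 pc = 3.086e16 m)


F = L / (4*pi*d^2) = 1.286e+29 / (4*pi*(2.364e+18)^2) = 1.831e-09

1.831e-09 W/m^2


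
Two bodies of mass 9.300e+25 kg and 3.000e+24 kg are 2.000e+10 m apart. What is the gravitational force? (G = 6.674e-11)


F = G*m1*m2/r^2 = 6.674e-11 * 9.300e+25 * 3.000e+24 / (2.000e+10)^2 = 6.674e-11 * 2.790e+50 / 4.000e+20 = 4.655e+19

4.655e+19 N


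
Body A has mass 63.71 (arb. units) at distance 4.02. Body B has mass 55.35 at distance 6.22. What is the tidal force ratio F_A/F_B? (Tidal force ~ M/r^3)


Ratio = (M1/r1^3) / (M2/r2^3) = (63.71/4.02^3) / (55.35/6.22^3) = 4.2637

4.2637


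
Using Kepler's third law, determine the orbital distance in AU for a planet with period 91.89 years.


a = P^(2/3) = 91.89^(2/3) = 20.3632

20.3632 AU


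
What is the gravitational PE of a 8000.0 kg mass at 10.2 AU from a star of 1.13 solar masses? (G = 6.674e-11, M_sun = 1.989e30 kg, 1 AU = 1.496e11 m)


M = 1.13 * 1.989e30 kg = 2.24757e+30 kg; r = 10.2 AU * 1.496e11 m/AU = 1.52592e+12 m. U = -GM*m/r = -(6.674e-11 * 2.24757e+30 * 8000.0) / 1.52592e+12 = -7.864e+11

-7.864e+11 J


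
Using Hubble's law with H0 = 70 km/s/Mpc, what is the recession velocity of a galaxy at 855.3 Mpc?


v = H0 * d = 70 * 855.3 = 59871.0

59871.0 km/s


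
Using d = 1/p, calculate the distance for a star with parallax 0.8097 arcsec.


d = 1/p = 1/0.8097 = 1.235

1.235 pc


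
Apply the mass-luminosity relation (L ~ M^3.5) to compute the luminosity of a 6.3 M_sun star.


L/L_sun = (M/M_sun)^3.5 = 6.3^3.5 = 627.613

627.613 L_sun


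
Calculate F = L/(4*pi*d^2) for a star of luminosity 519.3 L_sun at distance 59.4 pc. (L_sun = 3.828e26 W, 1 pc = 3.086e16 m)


F = L / (4*pi*d^2) = 1.988e+29 / (4*pi*(1.833e+18)^2) = 4.708e-09

4.708e-09 W/m^2


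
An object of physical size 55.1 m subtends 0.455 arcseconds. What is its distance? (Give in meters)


D = size / theta_rad, theta_rad = 0.455 * pi/(180*3600) = 2.206e-06, D = 2.498e+07

2.498e+07 m


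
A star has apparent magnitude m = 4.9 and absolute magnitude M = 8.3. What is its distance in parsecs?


d = 10^((m - M + 5)/5) = 10^((4.9 - 8.3 + 5)/5) = 2.0893

2.0893 pc


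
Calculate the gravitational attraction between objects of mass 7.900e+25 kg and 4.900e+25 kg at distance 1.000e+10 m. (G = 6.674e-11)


F = G*m1*m2/r^2 = 6.674e-11 * 7.900e+25 * 4.900e+25 / (1.000e+10)^2 = 6.674e-11 * 3.871e+51 / 1.000e+20 = 2.584e+21

2.584e+21 N


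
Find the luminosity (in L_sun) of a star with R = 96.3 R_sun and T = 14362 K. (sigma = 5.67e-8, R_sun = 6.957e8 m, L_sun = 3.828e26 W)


R = 96.3 * 6.957e8 m = 6.699591e+10 m. L = 4*pi*R^2*sigma*T^4 = 4*pi*(6.699591e+10)^2 * 5.67e-8 * 14362^4 = 1.36065867e+32 W. L/L_sun = 1.36065867e+32 / 3.828e26 = 355448.9735

355448.9735 L_sun


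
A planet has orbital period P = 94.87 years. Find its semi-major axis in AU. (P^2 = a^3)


a = P^(2/3) = 94.87^(2/3) = 20.8011

20.8011 AU


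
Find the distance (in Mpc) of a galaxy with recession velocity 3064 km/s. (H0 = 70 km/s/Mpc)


d = v / H0 = 3064 / 70 = 43.7714

43.7714 Mpc


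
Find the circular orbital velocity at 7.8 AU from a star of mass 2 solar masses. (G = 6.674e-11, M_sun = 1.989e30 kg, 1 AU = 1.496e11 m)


v = sqrt(GM/r) = sqrt(6.674e-11 * 3.978e+30 / 1.167e+12) = 15083.8565

15083.8565 m/s


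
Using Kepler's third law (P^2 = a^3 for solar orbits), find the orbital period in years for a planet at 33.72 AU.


P = a^(3/2) = 33.72^1.5 = 195.8084

195.8084 years


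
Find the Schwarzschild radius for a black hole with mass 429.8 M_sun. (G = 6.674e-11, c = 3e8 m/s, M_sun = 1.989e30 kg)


M = 429.8 * 1.989e30 kg = 8.548722e+32 kg. rs = 2GM/c^2 = 2 * 6.674e-11 * 8.548722e+32 / (3e8)^2 = 1.268e+06

1.268e+06 m


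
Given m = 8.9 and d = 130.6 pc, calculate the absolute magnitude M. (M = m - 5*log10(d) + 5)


M = m - 5*log10(d) + 5 = 8.9 - 5*log10(130.6) + 5 = 3.3203

3.3203


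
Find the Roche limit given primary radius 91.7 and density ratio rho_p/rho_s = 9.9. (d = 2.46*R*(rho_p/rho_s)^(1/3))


d_Roche = 2.46 * 91.7 * 9.9^(1/3) = 484.3763

484.3763


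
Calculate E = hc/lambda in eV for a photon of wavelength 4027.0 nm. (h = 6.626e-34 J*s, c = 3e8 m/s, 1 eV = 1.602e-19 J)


E = hc/lambda = 6.626e-34 * 3e8 / 4.027e-06 = 4.936e-20 J = 0.3081 eV

0.3081 eV


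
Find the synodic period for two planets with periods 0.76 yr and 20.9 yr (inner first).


1/P_syn = |1/P1 - 1/P2| = |1/0.76 - 1/20.9| => P_syn = 0.7887

0.7887 years


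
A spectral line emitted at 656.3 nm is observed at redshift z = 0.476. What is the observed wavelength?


lam_obs = lam_emit * (1 + z) = 656.3 * (1 + 0.476) = 968.6988

968.6988 nm


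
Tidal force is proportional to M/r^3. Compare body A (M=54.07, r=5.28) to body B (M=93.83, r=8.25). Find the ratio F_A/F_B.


Ratio = (M1/r1^3) / (M2/r2^3) = (54.07/5.28^3) / (93.83/8.25^3) = 2.1982

2.1982


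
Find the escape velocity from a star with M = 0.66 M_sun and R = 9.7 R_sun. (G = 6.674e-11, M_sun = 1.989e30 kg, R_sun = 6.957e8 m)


M = 0.66 * 1.989e30 kg = 1.31274e+30 kg; R = 9.7 * 6.957e8 m = 6.74829e+09 m. v_esc = sqrt(2GM/R) = sqrt(2 * 6.674e-11 * 1.31274e+30 / 6.74829e+09) = 161138.9723

161138.9723 m/s


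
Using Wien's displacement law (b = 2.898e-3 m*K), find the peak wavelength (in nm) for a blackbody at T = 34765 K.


lam_max = b / T = 2.898e-3 / 34765 = 8.336e-08 m = 83.3597 nm

83.3597 nm


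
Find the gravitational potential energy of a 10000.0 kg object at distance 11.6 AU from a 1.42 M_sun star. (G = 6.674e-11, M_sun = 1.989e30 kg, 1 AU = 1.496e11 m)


M = 1.42 * 1.989e30 kg = 2.82438e+30 kg; r = 11.6 AU * 1.496e11 m/AU = 1.73536e+12 m. U = -GM*m/r = -(6.674e-11 * 2.82438e+30 * 10000.0) / 1.73536e+12 = -1.086e+12

-1.086e+12 J


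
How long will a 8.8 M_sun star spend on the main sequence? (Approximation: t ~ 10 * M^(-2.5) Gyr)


t = 10 * M^(-2.5) = 10 * 8.8^(-2.5) = 0.0435

0.0435 Gyr


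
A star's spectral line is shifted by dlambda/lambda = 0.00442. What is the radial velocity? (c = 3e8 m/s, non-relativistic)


v = (dlambda/lambda) * c = 0.00442 * 3e8 = 1.326e+06

1.326e+06 m/s


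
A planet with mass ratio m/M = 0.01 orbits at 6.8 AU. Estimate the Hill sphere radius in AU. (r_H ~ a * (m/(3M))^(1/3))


r_H = a * (m/3M)^(1/3) = 6.8 * (0.01/3)^(1/3) = 1.0158

1.0158 AU


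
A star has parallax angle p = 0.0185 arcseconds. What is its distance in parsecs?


d = 1/p = 1/0.0185 = 54.0541

54.0541 pc


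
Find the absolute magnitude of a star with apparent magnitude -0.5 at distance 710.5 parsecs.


M = m - 5*log10(d) + 5 = -0.5 - 5*log10(710.5) + 5 = -9.7578

-9.7578


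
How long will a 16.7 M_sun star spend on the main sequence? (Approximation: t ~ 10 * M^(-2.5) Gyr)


t = 10 * M^(-2.5) = 10 * 16.7^(-2.5) = 0.0088

0.0088 Gyr


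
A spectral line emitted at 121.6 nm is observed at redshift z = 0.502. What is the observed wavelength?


lam_obs = lam_emit * (1 + z) = 121.6 * (1 + 0.502) = 182.6432

182.6432 nm


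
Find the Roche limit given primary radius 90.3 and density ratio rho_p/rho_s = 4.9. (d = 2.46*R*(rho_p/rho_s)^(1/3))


d_Roche = 2.46 * 90.3 * 4.9^(1/3) = 377.3012

377.3012


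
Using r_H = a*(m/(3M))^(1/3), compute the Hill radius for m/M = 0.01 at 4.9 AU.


r_H = a * (m/3M)^(1/3) = 4.9 * (0.01/3)^(1/3) = 0.732

0.732 AU


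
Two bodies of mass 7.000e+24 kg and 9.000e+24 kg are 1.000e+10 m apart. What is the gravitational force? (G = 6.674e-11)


F = G*m1*m2/r^2 = 6.674e-11 * 7.000e+24 * 9.000e+24 / (1.000e+10)^2 = 6.674e-11 * 6.300e+49 / 1.000e+20 = 4.205e+19

4.205e+19 N


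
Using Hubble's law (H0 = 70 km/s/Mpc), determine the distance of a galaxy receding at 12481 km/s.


d = v / H0 = 12481 / 70 = 178.3

178.3 Mpc


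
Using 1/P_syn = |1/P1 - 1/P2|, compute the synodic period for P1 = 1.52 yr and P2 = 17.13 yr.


1/P_syn = |1/P1 - 1/P2| = |1/1.52 - 1/17.13| => P_syn = 1.668

1.668 years


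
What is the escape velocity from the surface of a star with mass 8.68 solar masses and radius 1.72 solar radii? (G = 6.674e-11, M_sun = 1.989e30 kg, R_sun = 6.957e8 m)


M = 8.68 * 1.989e30 kg = 1.726452e+31 kg; R = 1.72 * 6.957e8 m = 1.196604e+09 m. v_esc = sqrt(2GM/R) = sqrt(2 * 6.674e-11 * 1.726452e+31 / 1.196604e+09) = 1.388e+06

1.388e+06 m/s


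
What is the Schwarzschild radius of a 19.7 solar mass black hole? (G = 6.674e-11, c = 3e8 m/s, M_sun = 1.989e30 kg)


M = 19.7 * 1.989e30 kg = 3.91833e+31 kg. rs = 2GM/c^2 = 2 * 6.674e-11 * 3.91833e+31 / (3e8)^2 = 58113.1876

58113.1876 m


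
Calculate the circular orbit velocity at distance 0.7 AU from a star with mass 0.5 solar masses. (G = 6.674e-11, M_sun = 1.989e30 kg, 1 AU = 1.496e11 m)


v = sqrt(GM/r) = sqrt(6.674e-11 * 9.945e+29 / 1.047e+11) = 25175.6492

25175.6492 m/s


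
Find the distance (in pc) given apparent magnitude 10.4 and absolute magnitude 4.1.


d = 10^((m - M + 5)/5) = 10^((10.4 - 4.1 + 5)/5) = 181.9701

181.9701 pc


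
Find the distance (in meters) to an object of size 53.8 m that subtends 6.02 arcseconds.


D = size / theta_rad, theta_rad = 6.02 * pi/(180*3600) = 2.919e-05, D = 1.843e+06

1.843e+06 m


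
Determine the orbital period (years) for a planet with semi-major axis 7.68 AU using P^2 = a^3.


P = a^(3/2) = 7.68^1.5 = 21.2834

21.2834 years


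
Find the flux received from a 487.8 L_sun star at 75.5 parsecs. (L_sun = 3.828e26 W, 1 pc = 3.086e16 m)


F = L / (4*pi*d^2) = 1.867e+29 / (4*pi*(2.330e+18)^2) = 2.737e-09

2.737e-09 W/m^2


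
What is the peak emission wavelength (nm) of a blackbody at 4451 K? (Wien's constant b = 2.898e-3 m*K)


lam_max = b / T = 2.898e-3 / 4451 = 6.511e-07 m = 651.0896 nm

651.0896 nm


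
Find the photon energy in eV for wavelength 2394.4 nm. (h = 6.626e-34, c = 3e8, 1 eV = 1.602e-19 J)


E = hc/lambda = 6.626e-34 * 3e8 / 2.394e-06 = 8.302e-20 J = 0.5182 eV

0.5182 eV


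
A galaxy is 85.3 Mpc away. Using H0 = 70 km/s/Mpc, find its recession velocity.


v = H0 * d = 70 * 85.3 = 5971.0

5971.0 km/s


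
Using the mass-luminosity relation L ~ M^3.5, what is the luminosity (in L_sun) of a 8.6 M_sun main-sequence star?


L/L_sun = (M/M_sun)^3.5 = 8.6^3.5 = 1865.2823

1865.2823 L_sun


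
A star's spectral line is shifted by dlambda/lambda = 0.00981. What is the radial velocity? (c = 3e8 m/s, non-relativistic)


v = (dlambda/lambda) * c = 0.00981 * 3e8 = 2.943e+06

2.943e+06 m/s


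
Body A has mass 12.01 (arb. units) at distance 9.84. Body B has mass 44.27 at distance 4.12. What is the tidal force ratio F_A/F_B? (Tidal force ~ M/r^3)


Ratio = (M1/r1^3) / (M2/r2^3) = (12.01/9.84^3) / (44.27/4.12^3) = 0.0199

0.0199


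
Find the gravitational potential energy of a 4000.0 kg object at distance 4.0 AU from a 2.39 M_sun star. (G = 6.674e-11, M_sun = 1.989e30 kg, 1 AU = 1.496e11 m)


M = 2.39 * 1.989e30 kg = 4.75371e+30 kg; r = 4.0 AU * 1.496e11 m/AU = 5.984e+11 m. U = -GM*m/r = -(6.674e-11 * 4.75371e+30 * 4000.0) / 5.984e+11 = -2.121e+12

-2.121e+12 J


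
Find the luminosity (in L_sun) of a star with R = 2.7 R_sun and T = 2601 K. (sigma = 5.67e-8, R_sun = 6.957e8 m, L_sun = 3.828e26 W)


R = 2.7 * 6.957e8 m = 1.87839e+09 m. L = 4*pi*R^2*sigma*T^4 = 4*pi*(1.87839e+09)^2 * 5.67e-8 * 2601^4 = 1.150603966e+26 W. L/L_sun = 1.150603966e+26 / 3.828e26 = 0.3006

0.3006 L_sun


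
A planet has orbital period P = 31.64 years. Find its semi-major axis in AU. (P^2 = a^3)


a = P^(2/3) = 31.64^(2/3) = 10.0036

10.0036 AU


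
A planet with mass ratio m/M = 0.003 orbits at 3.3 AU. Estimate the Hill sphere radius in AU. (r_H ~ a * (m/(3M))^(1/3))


r_H = a * (m/3M)^(1/3) = 3.3 * (0.003/3)^(1/3) = 0.33

0.33 AU


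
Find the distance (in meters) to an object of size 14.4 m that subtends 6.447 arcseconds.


D = size / theta_rad, theta_rad = 6.447 * pi/(180*3600) = 3.126e-05, D = 460712.457

460712.457 m


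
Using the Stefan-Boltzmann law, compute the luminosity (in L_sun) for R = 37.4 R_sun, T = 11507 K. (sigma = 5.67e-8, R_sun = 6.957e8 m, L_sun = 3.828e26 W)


R = 37.4 * 6.957e8 m = 2.601918e+10 m. L = 4*pi*R^2*sigma*T^4 = 4*pi*(2.601918e+10)^2 * 5.67e-8 * 11507^4 = 8.45723866e+30 W. L/L_sun = 8.45723866e+30 / 3.828e26 = 22093.0999

22093.0999 L_sun


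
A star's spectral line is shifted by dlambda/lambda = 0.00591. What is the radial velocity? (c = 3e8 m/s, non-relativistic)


v = (dlambda/lambda) * c = 0.00591 * 3e8 = 1.773e+06

1.773e+06 m/s


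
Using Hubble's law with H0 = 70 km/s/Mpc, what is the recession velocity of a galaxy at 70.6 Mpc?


v = H0 * d = 70 * 70.6 = 4942.0

4942.0 km/s


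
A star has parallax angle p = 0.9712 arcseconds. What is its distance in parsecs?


d = 1/p = 1/0.9712 = 1.0297

1.0297 pc


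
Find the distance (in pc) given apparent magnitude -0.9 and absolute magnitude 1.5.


d = 10^((m - M + 5)/5) = 10^((-0.9 - 1.5 + 5)/5) = 3.3113

3.3113 pc


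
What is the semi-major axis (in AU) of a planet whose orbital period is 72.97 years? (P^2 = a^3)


a = P^(2/3) = 72.97^(2/3) = 17.4621

17.4621 AU


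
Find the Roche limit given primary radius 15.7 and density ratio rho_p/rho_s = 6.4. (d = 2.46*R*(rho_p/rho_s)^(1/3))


d_Roche = 2.46 * 15.7 * 6.4^(1/3) = 71.707

71.707


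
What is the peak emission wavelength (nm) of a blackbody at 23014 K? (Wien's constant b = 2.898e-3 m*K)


lam_max = b / T = 2.898e-3 / 23014 = 1.259e-07 m = 125.9234 nm

125.9234 nm


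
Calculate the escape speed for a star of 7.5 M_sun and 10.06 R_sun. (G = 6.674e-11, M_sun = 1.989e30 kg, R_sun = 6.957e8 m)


M = 7.5 * 1.989e30 kg = 1.49175e+31 kg; R = 10.06 * 6.957e8 m = 6.998742e+09 m. v_esc = sqrt(2GM/R) = sqrt(2 * 6.674e-11 * 1.49175e+31 / 6.998742e+09) = 533391.5487

533391.5487 m/s


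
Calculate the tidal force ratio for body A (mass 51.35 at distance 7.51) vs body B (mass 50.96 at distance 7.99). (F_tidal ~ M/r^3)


Ratio = (M1/r1^3) / (M2/r2^3) = (51.35/7.51^3) / (50.96/7.99^3) = 1.2135

1.2135


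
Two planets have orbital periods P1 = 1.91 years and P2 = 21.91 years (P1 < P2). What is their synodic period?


1/P_syn = |1/P1 - 1/P2| = |1/1.91 - 1/21.91| => P_syn = 2.0924

2.0924 years


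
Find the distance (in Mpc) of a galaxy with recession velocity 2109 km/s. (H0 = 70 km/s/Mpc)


d = v / H0 = 2109 / 70 = 30.1286

30.1286 Mpc


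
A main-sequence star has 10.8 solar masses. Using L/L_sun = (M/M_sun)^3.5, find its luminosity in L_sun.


L/L_sun = (M/M_sun)^3.5 = 10.8^3.5 = 4139.8361

4139.8361 L_sun


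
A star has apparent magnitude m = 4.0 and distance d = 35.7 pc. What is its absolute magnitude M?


M = m - 5*log10(d) + 5 = 4.0 - 5*log10(35.7) + 5 = 1.2367

1.2367


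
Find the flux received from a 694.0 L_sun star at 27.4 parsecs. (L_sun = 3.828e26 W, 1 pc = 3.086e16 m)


F = L / (4*pi*d^2) = 2.657e+29 / (4*pi*(8.456e+17)^2) = 2.957e-08

2.957e-08 W/m^2


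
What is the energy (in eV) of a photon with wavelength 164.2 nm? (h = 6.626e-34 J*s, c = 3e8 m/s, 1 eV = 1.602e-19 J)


E = hc/lambda = 6.626e-34 * 3e8 / 1.642e-07 = 1.211e-18 J = 7.5568 eV

7.5568 eV


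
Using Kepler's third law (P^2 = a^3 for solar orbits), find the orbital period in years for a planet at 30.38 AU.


P = a^(3/2) = 30.38^1.5 = 167.4487

167.4487 years


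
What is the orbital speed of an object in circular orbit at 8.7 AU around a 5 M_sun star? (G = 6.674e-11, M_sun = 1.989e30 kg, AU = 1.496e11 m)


v = sqrt(GM/r) = sqrt(6.674e-11 * 9.945e+30 / 1.302e+12) = 22582.3988

22582.3988 m/s


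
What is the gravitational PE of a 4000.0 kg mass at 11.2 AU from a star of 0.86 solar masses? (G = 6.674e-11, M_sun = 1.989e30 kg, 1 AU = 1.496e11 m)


M = 0.86 * 1.989e30 kg = 1.71054e+30 kg; r = 11.2 AU * 1.496e11 m/AU = 1.67552e+12 m. U = -GM*m/r = -(6.674e-11 * 1.71054e+30 * 4000.0) / 1.67552e+12 = -2.725e+11

-2.725e+11 J


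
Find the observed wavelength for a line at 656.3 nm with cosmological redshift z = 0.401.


lam_obs = lam_emit * (1 + z) = 656.3 * (1 + 0.401) = 919.4763

919.4763 nm


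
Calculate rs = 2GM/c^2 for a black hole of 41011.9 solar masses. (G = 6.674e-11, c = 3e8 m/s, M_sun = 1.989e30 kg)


M = 41011.9 * 1.989e30 kg = 8.15726691e+34 kg. rs = 2GM/c^2 = 2 * 6.674e-11 * 8.15726691e+34 / (3e8)^2 = 1.210e+08

1.210e+08 m


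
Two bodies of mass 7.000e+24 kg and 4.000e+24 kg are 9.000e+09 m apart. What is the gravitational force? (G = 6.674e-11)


F = G*m1*m2/r^2 = 6.674e-11 * 7.000e+24 * 4.000e+24 / (9.000e+09)^2 = 6.674e-11 * 2.800e+49 / 8.100e+19 = 2.307e+19

2.307e+19 N


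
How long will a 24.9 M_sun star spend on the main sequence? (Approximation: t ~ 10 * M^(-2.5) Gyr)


t = 10 * M^(-2.5) = 10 * 24.9^(-2.5) = 0.0032

0.0032 Gyr


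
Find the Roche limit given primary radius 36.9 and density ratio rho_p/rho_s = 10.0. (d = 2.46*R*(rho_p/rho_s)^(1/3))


d_Roche = 2.46 * 36.9 * 10.0^(1/3) = 195.5667

195.5667


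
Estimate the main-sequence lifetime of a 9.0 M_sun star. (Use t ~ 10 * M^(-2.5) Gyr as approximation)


t = 10 * M^(-2.5) = 10 * 9.0^(-2.5) = 0.0412

0.0412 Gyr


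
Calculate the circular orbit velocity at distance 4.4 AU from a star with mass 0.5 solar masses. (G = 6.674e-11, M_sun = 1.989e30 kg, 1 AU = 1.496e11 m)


v = sqrt(GM/r) = sqrt(6.674e-11 * 9.945e+29 / 6.582e+11) = 10041.6102

10041.6102 m/s


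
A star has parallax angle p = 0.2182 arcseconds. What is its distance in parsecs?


d = 1/p = 1/0.2182 = 4.583

4.583 pc


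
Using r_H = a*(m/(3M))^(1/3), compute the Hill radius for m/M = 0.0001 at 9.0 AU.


r_H = a * (m/3M)^(1/3) = 9.0 * (0.0001/3)^(1/3) = 0.2896

0.2896 AU


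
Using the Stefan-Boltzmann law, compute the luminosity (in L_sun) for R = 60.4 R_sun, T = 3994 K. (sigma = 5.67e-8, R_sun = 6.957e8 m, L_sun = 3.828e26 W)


R = 60.4 * 6.957e8 m = 4.202028e+10 m. L = 4*pi*R^2*sigma*T^4 = 4*pi*(4.202028e+10)^2 * 5.67e-8 * 3994^4 = 3.201422914e+29 W. L/L_sun = 3.201422914e+29 / 3.828e26 = 836.3174

836.3174 L_sun


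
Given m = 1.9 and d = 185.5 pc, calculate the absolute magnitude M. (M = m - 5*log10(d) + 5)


M = m - 5*log10(d) + 5 = 1.9 - 5*log10(185.5) + 5 = -4.4417

-4.4417


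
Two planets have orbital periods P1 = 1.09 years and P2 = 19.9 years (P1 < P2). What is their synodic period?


1/P_syn = |1/P1 - 1/P2| = |1/1.09 - 1/19.9| => P_syn = 1.1532

1.1532 years


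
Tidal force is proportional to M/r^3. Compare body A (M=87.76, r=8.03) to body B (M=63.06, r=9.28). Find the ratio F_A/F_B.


Ratio = (M1/r1^3) / (M2/r2^3) = (87.76/8.03^3) / (63.06/9.28^3) = 2.148

2.148


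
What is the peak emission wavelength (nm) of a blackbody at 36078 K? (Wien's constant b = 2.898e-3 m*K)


lam_max = b / T = 2.898e-3 / 36078 = 8.033e-08 m = 80.326 nm

80.326 nm


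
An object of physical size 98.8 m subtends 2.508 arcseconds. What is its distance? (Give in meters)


D = size / theta_rad, theta_rad = 2.508 * pi/(180*3600) = 1.216e-05, D = 8.126e+06

8.126e+06 m


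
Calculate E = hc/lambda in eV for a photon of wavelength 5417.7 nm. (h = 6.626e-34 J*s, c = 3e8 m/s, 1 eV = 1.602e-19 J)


E = hc/lambda = 6.626e-34 * 3e8 / 5.418e-06 = 3.669e-20 J = 0.229 eV

0.229 eV


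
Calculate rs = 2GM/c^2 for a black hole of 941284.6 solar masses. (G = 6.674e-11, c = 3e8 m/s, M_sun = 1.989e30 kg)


M = 941284.6 * 1.989e30 kg = 1.872215069e+36 kg. rs = 2GM/c^2 = 2 * 6.674e-11 * 1.872215069e+36 / (3e8)^2 = 2.777e+09

2.777e+09 m


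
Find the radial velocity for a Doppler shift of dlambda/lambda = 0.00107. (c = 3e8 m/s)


v = (dlambda/lambda) * c = 0.00107 * 3e8 = 321000.0

321000.0 m/s


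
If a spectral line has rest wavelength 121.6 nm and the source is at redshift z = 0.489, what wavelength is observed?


lam_obs = lam_emit * (1 + z) = 121.6 * (1 + 0.489) = 181.0624

181.0624 nm


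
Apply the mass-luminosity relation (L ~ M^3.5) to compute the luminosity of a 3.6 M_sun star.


L/L_sun = (M/M_sun)^3.5 = 3.6^3.5 = 88.5235

88.5235 L_sun


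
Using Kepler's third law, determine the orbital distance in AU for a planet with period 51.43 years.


a = P^(2/3) = 51.43^(2/3) = 13.8296

13.8296 AU
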